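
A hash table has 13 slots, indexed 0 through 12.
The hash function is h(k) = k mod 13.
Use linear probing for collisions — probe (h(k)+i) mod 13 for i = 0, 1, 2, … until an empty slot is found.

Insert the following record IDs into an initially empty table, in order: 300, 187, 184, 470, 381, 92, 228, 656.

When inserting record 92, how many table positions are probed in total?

300 hashes to 1; slot 1 is free -> place at 1.
187 hashes to 5; slot 5 is free -> place at 5.
184 hashes to 2; slot 2 is free -> place at 2.
470 hashes to 2; 2 taken -> place at 3.
381 hashes to 4; slot 4 is free -> place at 4.
92 hashes to 1; 1,2,3,4,5 taken -> place at 6.
228 hashes to 7; slot 7 is free -> place at 7.
656 hashes to 6; 6,7 taken -> place at 8.
Table: [_, 300, 184, 470, 381, 187, 92, 228, 656, _, _, _, _]

6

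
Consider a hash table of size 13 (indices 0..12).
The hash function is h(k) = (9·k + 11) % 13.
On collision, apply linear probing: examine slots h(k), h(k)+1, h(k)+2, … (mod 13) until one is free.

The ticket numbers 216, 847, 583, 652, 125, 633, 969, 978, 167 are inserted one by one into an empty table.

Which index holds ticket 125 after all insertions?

216: h=5 -> slot 5
847: h=3 -> slot 3
583: h=6 -> slot 6
652: h=3, probe 3,4 -> slot 4
125: h=5, probe 5,6,7 -> slot 7
633: h=1 -> slot 1
969: h=9 -> slot 9
978: h=12 -> slot 12
167: h=6, probe 6,7,8 -> slot 8
Table: [—, 633, —, 847, 652, 216, 583, 125, 167, 969, —, —, 978]

7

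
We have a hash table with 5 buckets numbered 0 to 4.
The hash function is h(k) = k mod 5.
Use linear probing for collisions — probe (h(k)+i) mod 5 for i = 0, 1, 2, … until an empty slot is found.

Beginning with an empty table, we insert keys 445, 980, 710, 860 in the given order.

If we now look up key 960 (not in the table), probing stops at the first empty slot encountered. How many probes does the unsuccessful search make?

Insert 445: h=0, slot 0 empty -> index 0.
Insert 980: h=0, slot 0 occupied -> index 1.
Insert 710: h=0, slots 0,1 occupied -> index 2.
Insert 860: h=0, slots 0,1,2 occupied -> index 3.
Table: [445, 980, 710, 860, _]
Lookup 960: h=0, probe 0,1,2,3,4 → slot 4 empty, not found.

5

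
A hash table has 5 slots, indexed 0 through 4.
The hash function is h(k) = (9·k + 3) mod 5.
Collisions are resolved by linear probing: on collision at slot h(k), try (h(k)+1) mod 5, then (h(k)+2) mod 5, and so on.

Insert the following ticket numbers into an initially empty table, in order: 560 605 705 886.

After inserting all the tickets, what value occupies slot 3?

560: h=3 -> slot 3
605: h=3, probe 3,4 -> slot 4
705: h=3, probe 3,4,0 -> slot 0
886: h=2 -> slot 2
Table: [705, ∅, 886, 560, 605]

560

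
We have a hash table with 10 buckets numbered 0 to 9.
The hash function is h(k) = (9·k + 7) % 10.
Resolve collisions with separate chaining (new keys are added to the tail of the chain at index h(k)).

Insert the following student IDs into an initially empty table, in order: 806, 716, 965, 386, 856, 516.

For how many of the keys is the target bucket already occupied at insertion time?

Insert 806: h=1, bucket 1 empty → new chain.
Insert 716: h=1, bucket 1 nonempty → append to chain.
Insert 965: h=2, bucket 2 empty → new chain.
Insert 386: h=1, bucket 1 nonempty → append to chain.
Insert 856: h=1, bucket 1 nonempty → append to chain.
Insert 516: h=1, bucket 1 nonempty → append to chain.
Final buckets:
0: —
1: 806 -> 716 -> 386 -> 856 -> 516
2: 965
3: —
4: —
5: —
6: —
7: —
8: —
9: —

4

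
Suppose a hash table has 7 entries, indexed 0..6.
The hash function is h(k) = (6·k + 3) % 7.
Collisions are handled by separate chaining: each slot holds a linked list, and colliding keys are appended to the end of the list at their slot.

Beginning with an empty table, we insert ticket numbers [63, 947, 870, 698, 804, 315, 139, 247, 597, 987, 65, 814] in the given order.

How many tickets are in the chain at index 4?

63 -> bucket 3
947 -> bucket 1
870 -> bucket 1 (collision)
698 -> bucket 5
804 -> bucket 4
315 -> bucket 3 (collision)
139 -> bucket 4 (collision)
247 -> bucket 1 (collision)
597 -> bucket 1 (collision)
987 -> bucket 3 (collision)
65 -> bucket 1 (collision)
814 -> bucket 1 (collision)
Final buckets:
0: -
1: 947 -> 870 -> 247 -> 597 -> 65 -> 814
2: -
3: 63 -> 315 -> 987
4: 804 -> 139
5: 698
6: -

2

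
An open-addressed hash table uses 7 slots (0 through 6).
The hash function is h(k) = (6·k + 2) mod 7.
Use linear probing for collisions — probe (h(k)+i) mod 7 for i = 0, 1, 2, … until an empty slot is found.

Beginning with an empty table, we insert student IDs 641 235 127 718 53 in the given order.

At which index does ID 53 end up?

Insert 641: h=5, slot 5 empty → index 5.
Insert 235: h=5, slot 5 occupied → index 6.
Insert 127: h=1, slot 1 empty → index 1.
Insert 718: h=5, slots 5,6 occupied → index 0.
Insert 53: h=5, slots 5,6,0,1 occupied → index 2.
Table: [718, 127, 53, _, _, 641, 235]

2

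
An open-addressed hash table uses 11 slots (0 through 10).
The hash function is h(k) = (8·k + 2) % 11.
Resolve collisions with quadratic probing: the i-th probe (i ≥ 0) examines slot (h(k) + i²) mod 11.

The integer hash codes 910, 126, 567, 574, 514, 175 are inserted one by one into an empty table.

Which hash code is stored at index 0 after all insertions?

Insert 910: h=0, slot 0 empty -> index 0.
Insert 126: h=9, slot 9 empty -> index 9.
Insert 567: h=6, slot 6 empty -> index 6.
Insert 574: h=7, slot 7 empty -> index 7.
Insert 514: h=0, slot 0 occupied -> index 1.
Insert 175: h=5, slot 5 empty -> index 5.
Table: [910, 514, -, -, -, 175, 567, 574, -, 126, -]

910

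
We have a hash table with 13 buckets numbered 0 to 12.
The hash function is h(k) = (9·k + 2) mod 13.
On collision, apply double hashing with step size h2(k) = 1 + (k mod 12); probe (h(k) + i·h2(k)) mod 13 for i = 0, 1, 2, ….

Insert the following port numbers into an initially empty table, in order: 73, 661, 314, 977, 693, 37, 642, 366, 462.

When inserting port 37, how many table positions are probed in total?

3

Insert 73: h=9, slot 9 empty → index 9.
Insert 661: h=10, slot 10 empty → index 10.
Insert 314: h=7, slot 7 empty → index 7.
Insert 977: h=7, h2=6, slot 7 occupied → index 0.
Insert 693: h=12, slot 12 empty → index 12.
Insert 37: h=10, h2=2, slots 10,12 occupied → index 1.
Insert 642: h=8, slot 8 empty → index 8.
Insert 366: h=7, h2=7, slots 7,1,8 occupied → index 2.
Insert 462: h=0, h2=7, slots 0,7,1,8,2,9 occupied → index 3.
Table: [977, 37, 366, 462, ., ., ., 314, 642, 73, 661, ., 693]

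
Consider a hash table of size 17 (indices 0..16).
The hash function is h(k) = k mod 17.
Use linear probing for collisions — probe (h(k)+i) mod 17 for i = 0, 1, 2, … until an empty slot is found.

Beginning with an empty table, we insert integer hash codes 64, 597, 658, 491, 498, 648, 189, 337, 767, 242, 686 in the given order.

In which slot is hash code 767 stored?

64 hashes to 13; slot 13 is free => place at 13.
597 hashes to 2; slot 2 is free => place at 2.
658 hashes to 12; slot 12 is free => place at 12.
491 hashes to 15; slot 15 is free => place at 15.
498 hashes to 5; slot 5 is free => place at 5.
648 hashes to 2; 2 taken => place at 3.
189 hashes to 2; 2,3 taken => place at 4.
337 hashes to 14; slot 14 is free => place at 14.
767 hashes to 2; 2,3,4,5 taken => place at 6.
242 hashes to 4; 4,5,6 taken => place at 7.
686 hashes to 6; 6,7 taken => place at 8.
Table: [_, _, 597, 648, 189, 498, 767, 242, 686, _, _, _, 658, 64, 337, 491, _]

6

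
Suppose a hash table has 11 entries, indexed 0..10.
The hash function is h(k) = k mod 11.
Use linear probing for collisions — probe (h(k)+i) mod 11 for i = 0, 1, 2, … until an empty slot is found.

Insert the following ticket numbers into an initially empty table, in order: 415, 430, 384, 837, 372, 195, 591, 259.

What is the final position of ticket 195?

415: h=8 => slot 8
430: h=1 => slot 1
384: h=10 => slot 10
837: h=1, probe 1,2 => slot 2
372: h=9 => slot 9
195: h=8, probe 8,9,10,0 => slot 0
591: h=8, probe 8,9,10,0,1,2,3 => slot 3
259: h=6 => slot 6
Table: [195, 430, 837, 591, _, _, 259, _, 415, 372, 384]

0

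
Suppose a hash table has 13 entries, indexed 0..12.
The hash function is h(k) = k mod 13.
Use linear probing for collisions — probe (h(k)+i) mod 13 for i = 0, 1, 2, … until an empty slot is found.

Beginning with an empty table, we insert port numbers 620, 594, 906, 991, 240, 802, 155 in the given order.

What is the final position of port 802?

Insert 620: h=9, slot 9 empty -> index 9.
Insert 594: h=9, slot 9 occupied -> index 10.
Insert 906: h=9, slots 9,10 occupied -> index 11.
Insert 991: h=3, slot 3 empty -> index 3.
Insert 240: h=6, slot 6 empty -> index 6.
Insert 802: h=9, slots 9,10,11 occupied -> index 12.
Insert 155: h=12, slot 12 occupied -> index 0.
Table: [155, ., ., 991, ., ., 240, ., ., 620, 594, 906, 802]

12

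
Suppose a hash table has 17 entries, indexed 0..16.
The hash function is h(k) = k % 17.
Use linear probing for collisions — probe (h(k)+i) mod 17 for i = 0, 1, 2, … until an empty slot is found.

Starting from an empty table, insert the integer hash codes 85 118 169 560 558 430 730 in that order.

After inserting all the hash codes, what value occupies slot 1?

169

85: h=0 -> slot 0
118: h=16 -> slot 16
169: h=16, probe 16,0,1 -> slot 1
560: h=16, probe 16,0,1,2 -> slot 2
558: h=14 -> slot 14
430: h=5 -> slot 5
730: h=16, probe 16,0,1,2,3 -> slot 3
Table: [85, 169, 560, 730, ∅, 430, ∅, ∅, ∅, ∅, ∅, ∅, ∅, ∅, 558, ∅, 118]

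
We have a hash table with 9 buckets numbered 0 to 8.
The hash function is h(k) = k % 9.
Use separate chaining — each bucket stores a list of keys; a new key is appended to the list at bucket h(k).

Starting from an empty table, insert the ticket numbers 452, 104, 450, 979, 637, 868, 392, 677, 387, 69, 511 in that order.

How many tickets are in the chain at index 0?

Insert 452: h=2, bucket 2 empty → new chain.
Insert 104: h=5, bucket 5 empty → new chain.
Insert 450: h=0, bucket 0 empty → new chain.
Insert 979: h=7, bucket 7 empty → new chain.
Insert 637: h=7, bucket 7 nonempty → append to chain.
Insert 868: h=4, bucket 4 empty → new chain.
Insert 392: h=5, bucket 5 nonempty → append to chain.
Insert 677: h=2, bucket 2 nonempty → append to chain.
Insert 387: h=0, bucket 0 nonempty → append to chain.
Insert 69: h=6, bucket 6 empty → new chain.
Insert 511: h=7, bucket 7 nonempty → append to chain.
Final buckets:
0: 450 -> 387
1: -
2: 452 -> 677
3: -
4: 868
5: 104 -> 392
6: 69
7: 979 -> 637 -> 511
8: -

2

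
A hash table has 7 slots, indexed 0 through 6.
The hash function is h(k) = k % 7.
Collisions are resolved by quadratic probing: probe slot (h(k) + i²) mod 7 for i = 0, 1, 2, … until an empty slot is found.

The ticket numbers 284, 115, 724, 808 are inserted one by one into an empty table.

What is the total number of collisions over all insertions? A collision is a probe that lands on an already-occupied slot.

5

Insert 284: h=4, slot 4 empty => index 4.
Insert 115: h=3, slot 3 empty => index 3.
Insert 724: h=3, slots 3,4 occupied => index 0.
Insert 808: h=3, slots 3,4,0 occupied => index 5.
Table: [724, ∅, ∅, 115, 284, 808, ∅]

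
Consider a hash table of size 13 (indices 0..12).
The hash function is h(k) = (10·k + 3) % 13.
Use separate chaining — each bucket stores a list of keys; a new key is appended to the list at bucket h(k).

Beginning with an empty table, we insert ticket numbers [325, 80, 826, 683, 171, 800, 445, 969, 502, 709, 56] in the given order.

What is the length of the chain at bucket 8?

5

325 -> bucket 3
80 -> bucket 10
826 -> bucket 8
683 -> bucket 8 (collision)
171 -> bucket 10 (collision)
800 -> bucket 8 (collision)
445 -> bucket 7
969 -> bucket 8 (collision)
502 -> bucket 5
709 -> bucket 8 (collision)
56 -> bucket 4
Final buckets:
0: —
1: —
2: —
3: 325
4: 56
5: 502
6: —
7: 445
8: 826 -> 683 -> 800 -> 969 -> 709
9: —
10: 80 -> 171
11: —
12: —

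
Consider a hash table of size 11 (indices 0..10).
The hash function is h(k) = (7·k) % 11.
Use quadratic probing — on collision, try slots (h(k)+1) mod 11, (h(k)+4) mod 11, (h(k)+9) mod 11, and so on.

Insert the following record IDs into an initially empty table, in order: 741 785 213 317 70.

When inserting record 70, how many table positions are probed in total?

741: h=6 -> slot 6
785: h=6, probe 6,7 -> slot 7
213: h=6, probe 6,7,10 -> slot 10
317: h=8 -> slot 8
70: h=6, probe 6,7,10,4 -> slot 4
Table: [-, -, -, -, 70, -, 741, 785, 317, -, 213]

4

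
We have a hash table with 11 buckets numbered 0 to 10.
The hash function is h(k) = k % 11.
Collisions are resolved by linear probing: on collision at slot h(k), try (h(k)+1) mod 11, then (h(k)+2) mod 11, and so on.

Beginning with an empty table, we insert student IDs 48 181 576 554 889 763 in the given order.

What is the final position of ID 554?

7

48 hashes to 4; slot 4 is free → place at 4.
181 hashes to 5; slot 5 is free → place at 5.
576 hashes to 4; 4,5 taken → place at 6.
554 hashes to 4; 4,5,6 taken → place at 7.
889 hashes to 9; slot 9 is free → place at 9.
763 hashes to 4; 4,5,6,7 taken → place at 8.
Table: [—, —, —, —, 48, 181, 576, 554, 763, 889, —]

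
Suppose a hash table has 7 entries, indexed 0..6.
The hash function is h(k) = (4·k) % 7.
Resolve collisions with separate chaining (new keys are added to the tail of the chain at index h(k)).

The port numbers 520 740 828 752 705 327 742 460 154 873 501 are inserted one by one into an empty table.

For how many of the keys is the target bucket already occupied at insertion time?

Insert 520: h=1, bucket 1 empty → new chain.
Insert 740: h=6, bucket 6 empty → new chain.
Insert 828: h=1, bucket 1 nonempty → append to chain.
Insert 752: h=5, bucket 5 empty → new chain.
Insert 705: h=6, bucket 6 nonempty → append to chain.
Insert 327: h=6, bucket 6 nonempty → append to chain.
Insert 742: h=0, bucket 0 empty → new chain.
Insert 460: h=6, bucket 6 nonempty → append to chain.
Insert 154: h=0, bucket 0 nonempty → append to chain.
Insert 873: h=6, bucket 6 nonempty → append to chain.
Insert 501: h=2, bucket 2 empty → new chain.
Final buckets:
0: 742 -> 154
1: 520 -> 828
2: 501
3: -
4: -
5: 752
6: 740 -> 705 -> 327 -> 460 -> 873

6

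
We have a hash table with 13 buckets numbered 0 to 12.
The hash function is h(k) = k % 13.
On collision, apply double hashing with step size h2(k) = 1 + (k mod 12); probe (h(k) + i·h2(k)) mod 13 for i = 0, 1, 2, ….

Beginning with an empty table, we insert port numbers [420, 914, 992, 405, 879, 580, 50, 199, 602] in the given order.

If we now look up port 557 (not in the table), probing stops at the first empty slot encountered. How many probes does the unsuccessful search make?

4

Insert 420: h=4, slot 4 empty → index 4.
Insert 914: h=4, h2=3, slot 4 occupied → index 7.
Insert 992: h=4, h2=9, slot 4 occupied → index 0.
Insert 405: h=2, slot 2 empty → index 2.
Insert 879: h=8, slot 8 empty → index 8.
Insert 580: h=8, h2=5, slots 8,0 occupied → index 5.
Insert 50: h=11, slot 11 empty → index 11.
Insert 199: h=4, h2=8, slot 4 occupied → index 12.
Insert 602: h=4, h2=3, slots 4,7 occupied → index 10.
Table: [992, ∅, 405, ∅, 420, 580, ∅, 914, 879, ∅, 602, 50, 199]
Lookup 557: h=11, h2=6, probe 11,4,10,3 → slot 3 empty, not found.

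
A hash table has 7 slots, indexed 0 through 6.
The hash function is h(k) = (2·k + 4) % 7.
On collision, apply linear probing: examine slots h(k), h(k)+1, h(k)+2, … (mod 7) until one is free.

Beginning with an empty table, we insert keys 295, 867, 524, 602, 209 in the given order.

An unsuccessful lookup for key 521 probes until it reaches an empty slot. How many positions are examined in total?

295: h=6 → slot 6
867: h=2 → slot 2
524: h=2, probe 2,3 → slot 3
602: h=4 → slot 4
209: h=2, probe 2,3,4,5 → slot 5
Table: [-, -, 867, 524, 602, 209, 295]
Lookup 521: h=3, probe 3,4,5,6,0 → slot 0 empty, not found.

5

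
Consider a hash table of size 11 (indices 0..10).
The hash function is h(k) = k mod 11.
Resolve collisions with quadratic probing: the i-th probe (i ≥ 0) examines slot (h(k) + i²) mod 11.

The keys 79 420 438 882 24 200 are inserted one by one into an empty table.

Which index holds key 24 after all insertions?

Insert 79: h=2, slot 2 empty -> index 2.
Insert 420: h=2, slot 2 occupied -> index 3.
Insert 438: h=9, slot 9 empty -> index 9.
Insert 882: h=2, slots 2,3 occupied -> index 6.
Insert 24: h=2, slots 2,3,6 occupied -> index 0.
Insert 200: h=2, slots 2,3,6,0 occupied -> index 7.
Table: [24, -, 79, 420, -, -, 882, 200, -, 438, -]

0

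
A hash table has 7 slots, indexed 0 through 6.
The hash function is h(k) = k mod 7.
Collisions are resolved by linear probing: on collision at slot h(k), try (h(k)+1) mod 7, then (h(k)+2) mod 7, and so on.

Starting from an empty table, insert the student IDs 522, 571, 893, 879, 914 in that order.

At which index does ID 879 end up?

0

522 hashes to 4; slot 4 is free -> place at 4.
571 hashes to 4; 4 taken -> place at 5.
893 hashes to 4; 4,5 taken -> place at 6.
879 hashes to 4; 4,5,6 taken -> place at 0.
914 hashes to 4; 4,5,6,0 taken -> place at 1.
Table: [879, 914, _, _, 522, 571, 893]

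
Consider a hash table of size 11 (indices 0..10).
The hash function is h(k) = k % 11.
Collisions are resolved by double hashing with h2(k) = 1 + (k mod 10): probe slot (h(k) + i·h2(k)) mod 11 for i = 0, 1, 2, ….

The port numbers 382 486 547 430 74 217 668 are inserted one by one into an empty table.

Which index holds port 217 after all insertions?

382 hashes to 8; slot 8 is free → place at 8.
486 hashes to 2; slot 2 is free → place at 2.
547 hashes to 8, h2=8; 8 taken → place at 5.
430 hashes to 1; slot 1 is free → place at 1.
74 hashes to 8, h2=5; 8,2 taken → place at 7.
217 hashes to 8, h2=8; 8,5,2 taken → place at 10.
668 hashes to 8, h2=9; 8 taken → place at 6.
Table: [∅, 430, 486, ∅, ∅, 547, 668, 74, 382, ∅, 217]

10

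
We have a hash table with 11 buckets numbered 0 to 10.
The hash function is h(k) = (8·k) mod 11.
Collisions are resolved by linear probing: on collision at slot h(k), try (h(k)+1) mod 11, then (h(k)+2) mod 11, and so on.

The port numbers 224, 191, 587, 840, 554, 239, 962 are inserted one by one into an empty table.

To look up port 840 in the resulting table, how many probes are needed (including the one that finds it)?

224: h=10 -> slot 10
191: h=10, probe 10,0 -> slot 0
587: h=10, probe 10,0,1 -> slot 1
840: h=10, probe 10,0,1,2 -> slot 2
554: h=10, probe 10,0,1,2,3 -> slot 3
239: h=9 -> slot 9
962: h=7 -> slot 7
Table: [191, 587, 840, 554, ∅, ∅, ∅, 962, ∅, 239, 224]
Lookup 840: h=10, probe 10,0,1,2 → found at 2.

4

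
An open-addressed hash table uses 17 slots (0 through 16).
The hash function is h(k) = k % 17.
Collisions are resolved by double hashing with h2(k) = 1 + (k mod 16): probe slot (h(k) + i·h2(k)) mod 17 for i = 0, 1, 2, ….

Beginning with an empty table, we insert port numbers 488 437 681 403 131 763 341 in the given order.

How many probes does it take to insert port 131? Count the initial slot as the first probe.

488 hashes to 12; slot 12 is free → place at 12.
437 hashes to 12, h2=6; 12 taken → place at 1.
681 hashes to 1, h2=10; 1 taken → place at 11.
403 hashes to 12, h2=4; 12 taken → place at 16.
131 hashes to 12, h2=4; 12,16 taken → place at 3.
763 hashes to 15; slot 15 is free → place at 15.
341 hashes to 1, h2=6; 1 taken → place at 7.
Table: [∅, 437, ∅, 131, ∅, ∅, ∅, 341, ∅, ∅, ∅, 681, 488, ∅, ∅, 763, 403]

3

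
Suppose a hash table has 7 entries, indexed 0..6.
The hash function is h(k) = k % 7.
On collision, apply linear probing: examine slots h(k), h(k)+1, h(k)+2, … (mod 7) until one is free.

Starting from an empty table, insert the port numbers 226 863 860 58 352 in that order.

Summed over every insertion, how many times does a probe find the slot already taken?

6

226: h=2 => slot 2
863: h=2, probe 2,3 => slot 3
860: h=6 => slot 6
58: h=2, probe 2,3,4 => slot 4
352: h=2, probe 2,3,4,5 => slot 5
Table: [_, _, 226, 863, 58, 352, 860]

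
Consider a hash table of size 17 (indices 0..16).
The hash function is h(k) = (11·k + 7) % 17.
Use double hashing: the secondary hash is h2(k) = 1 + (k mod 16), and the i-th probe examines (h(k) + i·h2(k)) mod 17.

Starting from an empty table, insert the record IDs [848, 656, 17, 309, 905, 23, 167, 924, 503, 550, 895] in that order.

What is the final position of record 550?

848 hashes to 2; slot 2 is free → place at 2.
656 hashes to 15; slot 15 is free → place at 15.
17 hashes to 7; slot 7 is free → place at 7.
309 hashes to 6; slot 6 is free → place at 6.
905 hashes to 0; slot 0 is free → place at 0.
23 hashes to 5; slot 5 is free → place at 5.
167 hashes to 8; slot 8 is free → place at 8.
924 hashes to 5, h2=13; 5 taken → place at 1.
503 hashes to 15, h2=8; 15,6 taken → place at 14.
550 hashes to 5, h2=7; 5 taken → place at 12.
895 hashes to 9; slot 9 is free → place at 9.
Table: [905, 924, 848, -, -, 23, 309, 17, 167, 895, -, -, 550, -, 503, 656, -]

12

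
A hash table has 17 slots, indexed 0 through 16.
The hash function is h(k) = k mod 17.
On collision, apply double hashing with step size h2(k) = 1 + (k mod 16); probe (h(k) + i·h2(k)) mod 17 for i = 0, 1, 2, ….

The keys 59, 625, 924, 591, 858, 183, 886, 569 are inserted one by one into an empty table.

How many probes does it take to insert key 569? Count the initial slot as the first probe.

2

59 hashes to 8; slot 8 is free -> place at 8.
625 hashes to 13; slot 13 is free -> place at 13.
924 hashes to 6; slot 6 is free -> place at 6.
591 hashes to 13, h2=16; 13 taken -> place at 12.
858 hashes to 8, h2=11; 8 taken -> place at 2.
183 hashes to 13, h2=8; 13 taken -> place at 4.
886 hashes to 2, h2=7; 2 taken -> place at 9.
569 hashes to 8, h2=10; 8 taken -> place at 1.
Table: [∅, 569, 858, ∅, 183, ∅, 924, ∅, 59, 886, ∅, ∅, 591, 625, ∅, ∅, ∅]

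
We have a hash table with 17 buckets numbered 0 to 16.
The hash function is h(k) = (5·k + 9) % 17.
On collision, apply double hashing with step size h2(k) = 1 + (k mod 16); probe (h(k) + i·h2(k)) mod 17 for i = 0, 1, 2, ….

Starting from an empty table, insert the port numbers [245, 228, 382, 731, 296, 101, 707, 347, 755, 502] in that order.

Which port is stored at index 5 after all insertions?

245: h=10 -> slot 10
228: h=10, h2=5, probe 10,15 -> slot 15
382: h=15, h2=15, probe 15,13 -> slot 13
731: h=9 -> slot 9
296: h=10, h2=9, probe 10,2 -> slot 2
101: h=4 -> slot 4
707: h=8 -> slot 8
347: h=10, h2=12, probe 10,5 -> slot 5
755: h=10, h2=4, probe 10,14 -> slot 14
502: h=3 -> slot 3
Table: [∅, ∅, 296, 502, 101, 347, ∅, ∅, 707, 731, 245, ∅, ∅, 382, 755, 228, ∅]

347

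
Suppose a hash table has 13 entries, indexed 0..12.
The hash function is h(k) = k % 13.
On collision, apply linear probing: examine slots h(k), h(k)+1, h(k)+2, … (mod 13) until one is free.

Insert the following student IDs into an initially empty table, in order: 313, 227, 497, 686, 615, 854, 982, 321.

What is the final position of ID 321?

313: h=1 -> slot 1
227: h=6 -> slot 6
497: h=3 -> slot 3
686: h=10 -> slot 10
615: h=4 -> slot 4
854: h=9 -> slot 9
982: h=7 -> slot 7
321: h=9, probe 9,10,11 -> slot 11
Table: [∅, 313, ∅, 497, 615, ∅, 227, 982, ∅, 854, 686, 321, ∅]

11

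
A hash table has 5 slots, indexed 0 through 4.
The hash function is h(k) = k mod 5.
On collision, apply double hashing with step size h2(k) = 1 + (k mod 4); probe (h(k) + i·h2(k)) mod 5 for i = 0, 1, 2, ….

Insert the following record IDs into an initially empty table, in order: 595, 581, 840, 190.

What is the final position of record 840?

2

595 hashes to 0; slot 0 is free -> place at 0.
581 hashes to 1; slot 1 is free -> place at 1.
840 hashes to 0, h2=1; 0,1 taken -> place at 2.
190 hashes to 0, h2=3; 0 taken -> place at 3.
Table: [595, 581, 840, 190, -]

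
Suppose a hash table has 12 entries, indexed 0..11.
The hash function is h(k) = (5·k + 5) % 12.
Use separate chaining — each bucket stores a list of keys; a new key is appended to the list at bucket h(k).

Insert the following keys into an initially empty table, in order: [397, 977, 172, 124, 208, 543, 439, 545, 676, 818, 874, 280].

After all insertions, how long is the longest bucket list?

5

397 -> bucket 10
977 -> bucket 6
172 -> bucket 1
124 -> bucket 1 (collision)
208 -> bucket 1 (collision)
543 -> bucket 8
439 -> bucket 4
545 -> bucket 6 (collision)
676 -> bucket 1 (collision)
818 -> bucket 3
874 -> bucket 7
280 -> bucket 1 (collision)
Final buckets:
0: —
1: 172 -> 124 -> 208 -> 676 -> 280
2: —
3: 818
4: 439
5: —
6: 977 -> 545
7: 874
8: 543
9: —
10: 397
11: —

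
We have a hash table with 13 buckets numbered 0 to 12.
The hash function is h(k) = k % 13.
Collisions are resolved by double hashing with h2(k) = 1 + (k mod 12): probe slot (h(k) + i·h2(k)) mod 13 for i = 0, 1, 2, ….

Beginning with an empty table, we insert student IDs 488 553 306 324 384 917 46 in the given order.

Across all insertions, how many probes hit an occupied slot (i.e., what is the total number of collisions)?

Insert 488: h=7, slot 7 empty -> index 7.
Insert 553: h=7, h2=2, slot 7 occupied -> index 9.
Insert 306: h=7, h2=7, slot 7 occupied -> index 1.
Insert 324: h=12, slot 12 empty -> index 12.
Insert 384: h=7, h2=1, slot 7 occupied -> index 8.
Insert 917: h=7, h2=6, slot 7 occupied -> index 0.
Insert 46: h=7, h2=11, slot 7 occupied -> index 5.
Table: [917, 306, —, —, —, 46, —, 488, 384, 553, —, —, 324]

5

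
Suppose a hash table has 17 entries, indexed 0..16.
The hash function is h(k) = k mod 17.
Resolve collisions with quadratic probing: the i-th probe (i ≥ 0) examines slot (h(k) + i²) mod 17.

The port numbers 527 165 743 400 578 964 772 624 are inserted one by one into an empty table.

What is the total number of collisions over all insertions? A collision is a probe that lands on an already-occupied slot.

527 hashes to 0; slot 0 is free → place at 0.
165 hashes to 12; slot 12 is free → place at 12.
743 hashes to 12; 12 taken → place at 13.
400 hashes to 9; slot 9 is free → place at 9.
578 hashes to 0; 0 taken → place at 1.
964 hashes to 12; 12,13 taken → place at 16.
772 hashes to 7; slot 7 is free → place at 7.
624 hashes to 12; 12,13,16 taken → place at 4.
Table: [527, 578, _, _, 624, _, _, 772, _, 400, _, _, 165, 743, _, _, 964]

7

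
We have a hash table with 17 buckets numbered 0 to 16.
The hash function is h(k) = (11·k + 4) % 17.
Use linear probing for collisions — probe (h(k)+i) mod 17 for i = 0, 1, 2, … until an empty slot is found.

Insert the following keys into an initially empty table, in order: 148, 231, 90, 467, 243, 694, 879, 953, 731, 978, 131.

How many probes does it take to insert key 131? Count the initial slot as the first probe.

148: h=0 -> slot 0
231: h=12 -> slot 12
90: h=8 -> slot 8
467: h=7 -> slot 7
243: h=8, probe 8,9 -> slot 9
694: h=5 -> slot 5
879: h=0, probe 0,1 -> slot 1
953: h=15 -> slot 15
731: h=4 -> slot 4
978: h=1, probe 1,2 -> slot 2
131: h=0, probe 0,1,2,3 -> slot 3
Table: [148, 879, 978, 131, 731, 694, -, 467, 90, 243, -, -, 231, -, -, 953, -]

4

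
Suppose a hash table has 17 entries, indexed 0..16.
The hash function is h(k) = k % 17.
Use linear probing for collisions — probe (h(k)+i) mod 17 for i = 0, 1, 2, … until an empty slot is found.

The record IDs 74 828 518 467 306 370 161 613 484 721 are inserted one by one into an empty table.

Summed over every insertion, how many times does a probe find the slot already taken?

6

Insert 74: h=6, slot 6 empty => index 6.
Insert 828: h=12, slot 12 empty => index 12.
Insert 518: h=8, slot 8 empty => index 8.
Insert 467: h=8, slot 8 occupied => index 9.
Insert 306: h=0, slot 0 empty => index 0.
Insert 370: h=13, slot 13 empty => index 13.
Insert 161: h=8, slots 8,9 occupied => index 10.
Insert 613: h=1, slot 1 empty => index 1.
Insert 484: h=8, slots 8,9,10 occupied => index 11.
Insert 721: h=7, slot 7 empty => index 7.
Table: [306, 613, ∅, ∅, ∅, ∅, 74, 721, 518, 467, 161, 484, 828, 370, ∅, ∅, ∅]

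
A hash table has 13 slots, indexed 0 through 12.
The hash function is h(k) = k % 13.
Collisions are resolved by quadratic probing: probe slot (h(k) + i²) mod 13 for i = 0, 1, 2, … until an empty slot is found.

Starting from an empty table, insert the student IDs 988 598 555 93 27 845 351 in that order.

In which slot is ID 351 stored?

988 hashes to 0; slot 0 is free -> place at 0.
598 hashes to 0; 0 taken -> place at 1.
555 hashes to 9; slot 9 is free -> place at 9.
93 hashes to 2; slot 2 is free -> place at 2.
27 hashes to 1; 1,2 taken -> place at 5.
845 hashes to 0; 0,1 taken -> place at 4.
351 hashes to 0; 0,1,4,9 taken -> place at 3.
Table: [988, 598, 93, 351, 845, 27, ∅, ∅, ∅, 555, ∅, ∅, ∅]

3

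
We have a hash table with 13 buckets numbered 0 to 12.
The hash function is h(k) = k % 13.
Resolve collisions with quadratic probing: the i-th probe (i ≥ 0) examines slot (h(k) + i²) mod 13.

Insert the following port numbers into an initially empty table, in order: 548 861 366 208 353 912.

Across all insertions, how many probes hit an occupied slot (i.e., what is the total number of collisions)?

9

548: h=2 -> slot 2
861: h=3 -> slot 3
366: h=2, probe 2,3,6 -> slot 6
208: h=0 -> slot 0
353: h=2, probe 2,3,6,11 -> slot 11
912: h=2, probe 2,3,6,11,5 -> slot 5
Table: [208, ∅, 548, 861, ∅, 912, 366, ∅, ∅, ∅, ∅, 353, ∅]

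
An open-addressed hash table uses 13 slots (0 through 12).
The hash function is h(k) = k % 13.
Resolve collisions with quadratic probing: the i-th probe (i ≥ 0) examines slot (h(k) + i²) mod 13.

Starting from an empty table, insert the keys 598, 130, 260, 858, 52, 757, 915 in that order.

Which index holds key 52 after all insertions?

3

598: h=0 -> slot 0
130: h=0, probe 0,1 -> slot 1
260: h=0, probe 0,1,4 -> slot 4
858: h=0, probe 0,1,4,9 -> slot 9
52: h=0, probe 0,1,4,9,3 -> slot 3
757: h=3, probe 3,4,7 -> slot 7
915: h=5 -> slot 5
Table: [598, 130, —, 52, 260, 915, —, 757, —, 858, —, —, —]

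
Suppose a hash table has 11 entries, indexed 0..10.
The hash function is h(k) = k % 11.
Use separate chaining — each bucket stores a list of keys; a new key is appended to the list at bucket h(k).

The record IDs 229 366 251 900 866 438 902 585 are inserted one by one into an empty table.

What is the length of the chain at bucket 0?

1

Insert 229: h=9, bucket 9 empty -> new chain.
Insert 366: h=3, bucket 3 empty -> new chain.
Insert 251: h=9, bucket 9 nonempty -> append to chain.
Insert 900: h=9, bucket 9 nonempty -> append to chain.
Insert 866: h=8, bucket 8 empty -> new chain.
Insert 438: h=9, bucket 9 nonempty -> append to chain.
Insert 902: h=0, bucket 0 empty -> new chain.
Insert 585: h=2, bucket 2 empty -> new chain.
Final buckets:
0: 902
1: .
2: 585
3: 366
4: .
5: .
6: .
7: .
8: 866
9: 229 -> 251 -> 900 -> 438
10: .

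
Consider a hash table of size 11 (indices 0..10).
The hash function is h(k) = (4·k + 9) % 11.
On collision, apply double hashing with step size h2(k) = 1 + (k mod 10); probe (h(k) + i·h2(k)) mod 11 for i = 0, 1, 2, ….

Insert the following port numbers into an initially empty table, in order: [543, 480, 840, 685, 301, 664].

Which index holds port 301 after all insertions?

543 hashes to 3; slot 3 is free → place at 3.
480 hashes to 4; slot 4 is free → place at 4.
840 hashes to 3, h2=1; 3,4 taken → place at 5.
685 hashes to 10; slot 10 is free → place at 10.
301 hashes to 3, h2=2; 3,5 taken → place at 7.
664 hashes to 3, h2=5; 3 taken → place at 8.
Table: [-, -, -, 543, 480, 840, -, 301, 664, -, 685]

7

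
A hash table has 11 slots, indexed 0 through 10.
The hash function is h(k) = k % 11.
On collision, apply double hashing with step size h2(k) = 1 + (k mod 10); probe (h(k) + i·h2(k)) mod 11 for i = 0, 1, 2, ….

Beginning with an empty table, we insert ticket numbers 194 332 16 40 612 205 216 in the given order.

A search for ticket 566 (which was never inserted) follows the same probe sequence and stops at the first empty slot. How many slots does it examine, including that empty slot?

2

194 hashes to 7; slot 7 is free → place at 7.
332 hashes to 2; slot 2 is free → place at 2.
16 hashes to 5; slot 5 is free → place at 5.
40 hashes to 7, h2=1; 7 taken → place at 8.
612 hashes to 7, h2=3; 7 taken → place at 10.
205 hashes to 7, h2=6; 7,2,8 taken → place at 3.
216 hashes to 7, h2=7; 7,3,10 taken → place at 6.
Table: [_, _, 332, 205, _, 16, 216, 194, 40, _, 612]
Lookup 566: h=5, h2=7, probe 5,1 → slot 1 empty, not found.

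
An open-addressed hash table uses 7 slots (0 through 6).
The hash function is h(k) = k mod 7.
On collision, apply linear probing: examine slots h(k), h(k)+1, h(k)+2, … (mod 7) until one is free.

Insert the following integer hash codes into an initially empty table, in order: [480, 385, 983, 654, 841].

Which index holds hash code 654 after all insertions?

480 hashes to 4; slot 4 is free => place at 4.
385 hashes to 0; slot 0 is free => place at 0.
983 hashes to 3; slot 3 is free => place at 3.
654 hashes to 3; 3,4 taken => place at 5.
841 hashes to 1; slot 1 is free => place at 1.
Table: [385, 841, —, 983, 480, 654, —]

5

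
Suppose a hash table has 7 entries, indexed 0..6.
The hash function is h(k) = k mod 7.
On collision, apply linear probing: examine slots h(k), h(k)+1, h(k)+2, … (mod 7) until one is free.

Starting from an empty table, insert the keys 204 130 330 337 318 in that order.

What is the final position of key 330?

204: h=1 → slot 1
130: h=4 → slot 4
330: h=1, probe 1,2 → slot 2
337: h=1, probe 1,2,3 → slot 3
318: h=3, probe 3,4,5 → slot 5
Table: [., 204, 330, 337, 130, 318, .]

2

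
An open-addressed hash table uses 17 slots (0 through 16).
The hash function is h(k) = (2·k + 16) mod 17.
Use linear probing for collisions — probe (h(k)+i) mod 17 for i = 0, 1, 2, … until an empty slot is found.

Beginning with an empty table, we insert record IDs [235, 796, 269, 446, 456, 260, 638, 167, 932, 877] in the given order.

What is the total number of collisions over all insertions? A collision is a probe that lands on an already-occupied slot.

15

235 hashes to 10; slot 10 is free => place at 10.
796 hashes to 10; 10 taken => place at 11.
269 hashes to 10; 10,11 taken => place at 12.
446 hashes to 7; slot 7 is free => place at 7.
456 hashes to 10; 10,11,12 taken => place at 13.
260 hashes to 9; slot 9 is free => place at 9.
638 hashes to 0; slot 0 is free => place at 0.
167 hashes to 10; 10,11,12,13 taken => place at 14.
932 hashes to 10; 10,11,12,13,14 taken => place at 15.
877 hashes to 2; slot 2 is free => place at 2.
Table: [638, -, 877, -, -, -, -, 446, -, 260, 235, 796, 269, 456, 167, 932, -]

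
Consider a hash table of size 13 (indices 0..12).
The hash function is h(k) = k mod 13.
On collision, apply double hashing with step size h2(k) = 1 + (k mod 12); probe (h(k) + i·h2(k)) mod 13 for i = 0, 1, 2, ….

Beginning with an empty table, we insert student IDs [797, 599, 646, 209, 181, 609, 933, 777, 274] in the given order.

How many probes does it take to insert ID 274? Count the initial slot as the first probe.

5

797: h=4 => slot 4
599: h=1 => slot 1
646: h=9 => slot 9
209: h=1, h2=6, probe 1,7 => slot 7
181: h=12 => slot 12
609: h=11 => slot 11
933: h=10 => slot 10
777: h=10, h2=10, probe 10,7,4,1,11,8 => slot 8
274: h=1, h2=11, probe 1,12,10,8,6 => slot 6
Table: [_, 599, _, _, 797, _, 274, 209, 777, 646, 933, 609, 181]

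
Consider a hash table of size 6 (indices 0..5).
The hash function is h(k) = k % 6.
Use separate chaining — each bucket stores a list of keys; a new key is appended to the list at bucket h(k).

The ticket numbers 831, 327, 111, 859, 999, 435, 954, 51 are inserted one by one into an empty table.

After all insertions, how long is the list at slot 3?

Insert 831: h=3, bucket 3 empty -> new chain.
Insert 327: h=3, bucket 3 nonempty -> append to chain.
Insert 111: h=3, bucket 3 nonempty -> append to chain.
Insert 859: h=1, bucket 1 empty -> new chain.
Insert 999: h=3, bucket 3 nonempty -> append to chain.
Insert 435: h=3, bucket 3 nonempty -> append to chain.
Insert 954: h=0, bucket 0 empty -> new chain.
Insert 51: h=3, bucket 3 nonempty -> append to chain.
Final buckets:
0: 954
1: 859
2: .
3: 831 -> 327 -> 111 -> 999 -> 435 -> 51
4: .
5: .

6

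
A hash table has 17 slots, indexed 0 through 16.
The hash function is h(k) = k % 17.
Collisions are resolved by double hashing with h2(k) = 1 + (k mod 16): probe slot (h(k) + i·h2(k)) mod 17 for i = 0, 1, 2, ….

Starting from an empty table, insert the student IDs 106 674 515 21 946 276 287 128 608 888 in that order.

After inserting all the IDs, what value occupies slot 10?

106: h=4 → slot 4
674: h=11 → slot 11
515: h=5 → slot 5
21: h=4, h2=6, probe 4,10 → slot 10
946: h=11, h2=3, probe 11,14 → slot 14
276: h=4, h2=5, probe 4,9 → slot 9
287: h=15 → slot 15
128: h=9, h2=1, probe 9,10,11,12 → slot 12
608: h=13 → slot 13
888: h=4, h2=9, probe 4,13,5,14,6 → slot 6
Table: [∅, ∅, ∅, ∅, 106, 515, 888, ∅, ∅, 276, 21, 674, 128, 608, 946, 287, ∅]

21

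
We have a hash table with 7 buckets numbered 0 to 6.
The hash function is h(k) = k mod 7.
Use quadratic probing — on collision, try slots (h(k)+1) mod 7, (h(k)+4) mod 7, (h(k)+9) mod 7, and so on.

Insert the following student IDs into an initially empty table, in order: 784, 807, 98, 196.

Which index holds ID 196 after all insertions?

4

784 hashes to 0; slot 0 is free -> place at 0.
807 hashes to 2; slot 2 is free -> place at 2.
98 hashes to 0; 0 taken -> place at 1.
196 hashes to 0; 0,1 taken -> place at 4.
Table: [784, 98, 807, ∅, 196, ∅, ∅]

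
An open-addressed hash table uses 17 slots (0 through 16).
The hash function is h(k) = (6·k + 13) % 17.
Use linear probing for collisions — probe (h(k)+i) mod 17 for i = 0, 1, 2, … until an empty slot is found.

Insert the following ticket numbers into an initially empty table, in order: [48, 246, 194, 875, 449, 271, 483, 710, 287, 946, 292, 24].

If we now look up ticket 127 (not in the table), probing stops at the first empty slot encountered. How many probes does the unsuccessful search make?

48 hashes to 12; slot 12 is free → place at 12.
246 hashes to 10; slot 10 is free → place at 10.
194 hashes to 4; slot 4 is free → place at 4.
875 hashes to 10; 10 taken → place at 11.
449 hashes to 4; 4 taken → place at 5.
271 hashes to 7; slot 7 is free → place at 7.
483 hashes to 4; 4,5 taken → place at 6.
710 hashes to 6; 6,7 taken → place at 8.
287 hashes to 1; slot 1 is free → place at 1.
946 hashes to 11; 11,12 taken → place at 13.
292 hashes to 14; slot 14 is free → place at 14.
24 hashes to 4; 4,5,6,7,8 taken → place at 9.
Table: [-, 287, -, -, 194, 449, 483, 271, 710, 24, 246, 875, 48, 946, 292, -, -]
Lookup 127: h=10, probe 10,11,12,13,14,15 → slot 15 empty, not found.

6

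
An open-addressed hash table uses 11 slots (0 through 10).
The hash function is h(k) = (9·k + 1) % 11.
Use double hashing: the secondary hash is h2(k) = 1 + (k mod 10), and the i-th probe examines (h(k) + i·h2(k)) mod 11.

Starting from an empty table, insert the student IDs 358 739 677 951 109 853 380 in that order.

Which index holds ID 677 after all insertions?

Insert 358: h=0, slot 0 empty => index 0.
Insert 739: h=8, slot 8 empty => index 8.
Insert 677: h=0, h2=8, slots 0,8 occupied => index 5.
Insert 951: h=2, slot 2 empty => index 2.
Insert 109: h=3, slot 3 empty => index 3.
Insert 853: h=0, h2=4, slot 0 occupied => index 4.
Insert 380: h=0, h2=1, slot 0 occupied => index 1.
Table: [358, 380, 951, 109, 853, 677, _, _, 739, _, _]

5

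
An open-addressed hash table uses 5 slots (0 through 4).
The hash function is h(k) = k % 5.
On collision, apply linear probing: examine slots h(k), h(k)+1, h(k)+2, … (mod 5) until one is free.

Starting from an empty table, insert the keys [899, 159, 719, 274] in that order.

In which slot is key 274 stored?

2

Insert 899: h=4, slot 4 empty => index 4.
Insert 159: h=4, slot 4 occupied => index 0.
Insert 719: h=4, slots 4,0 occupied => index 1.
Insert 274: h=4, slots 4,0,1 occupied => index 2.
Table: [159, 719, 274, —, 899]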